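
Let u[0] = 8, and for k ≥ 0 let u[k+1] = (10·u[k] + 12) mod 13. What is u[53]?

10

u[0] = 8, u[1] = 1, u[2] = 9, u[3] = 11, u[4] = 5, u[5] = 10, u[6] = 8.
Since u[6] = u[0] = 8, the sequence is periodic with period 6.
So u[53] = u[0 + ((53-0) mod 6)] = u[5] = 10.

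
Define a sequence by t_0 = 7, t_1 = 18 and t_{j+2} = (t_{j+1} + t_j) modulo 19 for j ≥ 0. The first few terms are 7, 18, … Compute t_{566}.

13

t_0 = 7,  t_1 = 18,  t_2 = 6,  t_3 = 5,  t_4 = 11,  t_5 = 16,  t_6 = 8,  t_7 = 5,  t_8 = 13,  t_9 = 18,  t_{10} = 12,  t_{11} = 11,  t_{12} = 4,  t_{13} = 15,  t_{14} = 0,  t_{15} = 15,  t_{16} = 15,  t_{17} = 11,  t_{18} = 7,  t_{19} = 18.
Since (t_{18}, t_{19}) = (t_0, t_1) = (7, 18) (two consecutive terms determine the rest), the sequence is periodic with period 18.
So t_{566} = t_{0 + ((566-0) mod 18)} = t_8 = 13.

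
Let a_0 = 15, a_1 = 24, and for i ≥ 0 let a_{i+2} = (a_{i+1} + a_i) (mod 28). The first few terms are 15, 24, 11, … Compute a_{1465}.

We have a_0 = 15,  a_1 = 24,  a_2 = 11,  a_3 = 7,  a_4 = 18,  a_5 = 25,  a_6 = 15,  a_7 = 12,  a_8 = 27,  a_9 = 11,  a_{10} = 10,  a_{11} = 21,  a_{12} = 3,  a_{13} = 24,  a_{14} = 27,  a_{15} = 23,  a_{16} = 22,  a_{17} = 17,  a_{18} = 11,  a_{19} = 0,  a_{20} = 11,  a_{21} = 11,  a_{22} = 22,  a_{23} = 5,  a_{24} = 27,  a_{25} = 4,  a_{26} = 3,  a_{27} = 7,  a_{28} = 10,  a_{29} = 17,  a_{30} = 27,  a_{31} = 16,  a_{32} = 15,  a_{33} = 3,  a_{34} = 18,  a_{35} = 21,  a_{36} = 11,  a_{37} = 4,  a_{38} = 15,  a_{39} = 19,  a_{40} = 6,  a_{41} = 25,  a_{42} = 3,  a_{43} = 0,  a_{44} = 3,  a_{45} = 3,  a_{46} = 6,  a_{47} = 9,  a_{48} = 15,  a_{49} = 24.
Since (a_{48}, a_{49}) = (a_0, a_1) = (15, 24) (two consecutive terms determine the rest), the sequence is periodic with period 48.
So a_{1465} = a_{0 + ((1465-0) mod 48)} = a_{25} = 4.

4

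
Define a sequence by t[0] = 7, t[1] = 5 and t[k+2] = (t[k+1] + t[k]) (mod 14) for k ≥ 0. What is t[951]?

t[0] = 7, t[1] = 5, t[2] = 12, t[3] = 3, t[4] = 1, t[5] = 4, t[6] = 5, t[7] = 9, t[8] = 0, t[9] = 9, t[10] = 9, t[11] = 4, t[12] = 13, t[13] = 3, t[14] = 2, t[15] = 5, t[16] = 7, t[17] = 12, t[18] = 5, t[19] = 3, t[20] = 8, t[21] = 11, t[22] = 5, t[23] = 2, t[24] = 7, t[25] = 9, t[26] = 2, t[27] = 11, t[28] = 13, t[29] = 10, t[30] = 9, t[31] = 5, t[32] = 0, t[33] = 5, t[34] = 5, t[35] = 10, t[36] = 1, t[37] = 11, t[38] = 12, t[39] = 9, t[40] = 7, t[41] = 2, t[42] = 9, t[43] = 11, t[44] = 6, t[45] = 3, t[46] = 9, t[47] = 12, t[48] = 7, t[49] = 5.
The sequence repeats with period 48.
So t[951] = t[0 + ((951-0) mod 48)] = t[39] = 9.

9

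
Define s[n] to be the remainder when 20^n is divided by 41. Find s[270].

Computing terms: s[0] = 1,  s[1] = 20,  s[2] = 31,  s[3] = 5,  s[4] = 18,  s[5] = 32,  s[6] = 25,  s[7] = 8,  s[8] = 37,  s[9] = 2,  s[10] = 40,  s[11] = 21,  s[12] = 10,  s[13] = 36,  s[14] = 23,  s[15] = 9,  s[16] = 16,  s[17] = 33,  s[18] = 4,  s[19] = 39,  s[20] = 1.
Since s[20] = s[0] = 1, the sequence is periodic with period 20.
(270 - 0) mod 20 = 10, so s[270] = s[10] = 40.

40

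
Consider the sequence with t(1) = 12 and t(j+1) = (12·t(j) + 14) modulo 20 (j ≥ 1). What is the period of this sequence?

4

Listing terms: t(1) = 12, t(2) = 18, t(3) = 10, t(4) = 14, t(5) = 2, t(6) = 18.
Since t(6) = t(2) = 18, the sequence is eventually periodic: after a pre-period of length 1 it cycles with period 4.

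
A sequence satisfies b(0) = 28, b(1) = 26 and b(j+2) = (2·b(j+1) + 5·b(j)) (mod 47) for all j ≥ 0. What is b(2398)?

2

We have b(0) = 28,  b(1) = 26,  b(2) = 4,  b(3) = 44,  b(4) = 14,  b(5) = 13,  b(6) = 2,  b(7) = 22,  b(8) = 7,  b(9) = 30,  b(10) = 1,  b(11) = 11,  b(12) = 27,  b(13) = 15,  b(14) = 24,  b(15) = 29,  b(16) = 37,  b(17) = 31,  b(18) = 12,  b(19) = 38,  b(20) = 42,  b(21) = 39,  b(22) = 6,  b(23) = 19,  b(24) = 21,  b(25) = 43,  b(26) = 3,  b(27) = 33,  b(28) = 34,  b(29) = 45,  b(30) = 25,  b(31) = 40,  b(32) = 17,  b(33) = 46,  b(34) = 36,  b(35) = 20,  b(36) = 32,  b(37) = 23,  b(38) = 18,  b(39) = 10,  b(40) = 16,  b(41) = 35,  b(42) = 9,  b(43) = 5,  b(44) = 8,  b(45) = 41,  b(46) = 28,  b(47) = 26.
The sequence repeats with period 46.
(2398 - 0) mod 46 = 6, so b(2398) = b(6) = 2.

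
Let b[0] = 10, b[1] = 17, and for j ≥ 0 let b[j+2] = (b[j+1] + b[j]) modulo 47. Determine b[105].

36

b[0] = 10,  b[1] = 17,  b[2] = 27,  b[3] = 44,  b[4] = 24,  b[5] = 21,  b[6] = 45,  b[7] = 19,  b[8] = 17,  b[9] = 36,  b[10] = 6,  b[11] = 42,  b[12] = 1,  b[13] = 43,  b[14] = 44,  b[15] = 40,  b[16] = 37,  b[17] = 30,  b[18] = 20,  b[19] = 3,  b[20] = 23,  b[21] = 26,  b[22] = 2,  b[23] = 28,  b[24] = 30,  b[25] = 11,  b[26] = 41,  b[27] = 5,  b[28] = 46,  b[29] = 4,  b[30] = 3,  b[31] = 7,  b[32] = 10,  b[33] = 17.
The sequence repeats with period 32.
(105 - 0) mod 32 = 9, so b[105] = b[9] = 36.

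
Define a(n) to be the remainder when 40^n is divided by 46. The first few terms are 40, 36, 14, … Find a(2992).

We have a(1) = 40, a(2) = 36, a(3) = 14, a(4) = 8, a(5) = 44, a(6) = 12, a(7) = 20, a(8) = 18, a(9) = 30, a(10) = 4, a(11) = 22, a(12) = 6, a(13) = 10, a(14) = 32, a(15) = 38, a(16) = 2, a(17) = 34, a(18) = 26, a(19) = 28, a(20) = 16, a(21) = 42, a(22) = 24, a(23) = 40.
The sequence repeats with period 22.
So a(2992) = a(1 + ((2992-1) mod 22)) = a(22) = 24.

24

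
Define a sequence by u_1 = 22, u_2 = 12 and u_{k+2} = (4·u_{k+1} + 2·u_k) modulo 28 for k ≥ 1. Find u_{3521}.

4

Computing terms: u_1 = 22; u_2 = 12; u_3 = 8; u_4 = 0; u_5 = 16; u_6 = 8; u_7 = 8; u_8 = 20; u_9 = 12; u_{10} = 4; u_{11} = 12; u_{12} = 0; u_{13} = 24; u_{14} = 12; u_{15} = 12; u_{16} = 16; u_{17} = 4; u_{18} = 20; u_{19} = 4; u_{20} = 0; u_{21} = 8; u_{22} = 4; u_{23} = 4; u_{24} = 24; u_{25} = 20; u_{26} = 16; u_{27} = 20; u_{28} = 0; u_{29} = 12; u_{30} = 20; u_{31} = 20; u_{32} = 8; u_{33} = 16; u_{34} = 24; u_{35} = 16; u_{36} = 0; u_{37} = 4; u_{38} = 16; u_{39} = 16; u_{40} = 12; u_{41} = 24; u_{42} = 8; u_{43} = 24; u_{44} = 0; u_{45} = 20; u_{46} = 24; u_{47} = 24; u_{48} = 4; u_{49} = 8; u_{50} = 12; u_{51} = 8.
Since (u_{50}, u_{51}) = (u_2, u_3) = (12, 8) (two consecutive terms determine the rest), the sequence is eventually periodic: after a pre-period of length 1 it cycles with period 48.
For k ≥ 2, u_k depends only on (k - 2) mod 48. (3521 - 2) mod 48 = 15, so u_{3521} = u_{17} = 4.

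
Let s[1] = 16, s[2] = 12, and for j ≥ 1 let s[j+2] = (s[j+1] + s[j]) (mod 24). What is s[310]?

s[1] = 16,  s[2] = 12,  s[3] = 4,  s[4] = 16,  s[5] = 20,  s[6] = 12,  s[7] = 8,  s[8] = 20,  s[9] = 4,  s[10] = 0,  s[11] = 4,  s[12] = 4,  s[13] = 8,  s[14] = 12,  s[15] = 20,  s[16] = 8,  s[17] = 4,  s[18] = 12,  s[19] = 16,  s[20] = 4,  s[21] = 20,  s[22] = 0,  s[23] = 20,  s[24] = 20,  s[25] = 16,  s[26] = 12.
The sequence repeats with period 24.
So s[310] = s[1 + ((310-1) mod 24)] = s[22] = 0.

0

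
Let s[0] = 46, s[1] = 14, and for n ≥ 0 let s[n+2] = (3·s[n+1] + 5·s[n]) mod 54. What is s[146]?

2

s[0] = 46,  s[1] = 14,  s[2] = 2,  s[3] = 22,  s[4] = 22,  s[5] = 14,  s[6] = 44,  s[7] = 40,  s[8] = 16,  s[9] = 32,  s[10] = 14,  s[11] = 40,  s[12] = 28,  s[13] = 14,  s[14] = 20,  s[15] = 22,  s[16] = 4,  s[17] = 14,  s[18] = 8,  s[19] = 40,  s[20] = 52,  s[21] = 32,  s[22] = 32,  s[23] = 40,  s[24] = 10,  s[25] = 14,  s[26] = 38,  s[27] = 22,  s[28] = 40,  s[29] = 14,  s[30] = 26,  s[31] = 40,  s[32] = 34,  s[33] = 32,  s[34] = 50,  s[35] = 40,  s[36] = 46,  s[37] = 14.
Since (s[36], s[37]) = (s[0], s[1]) = (46, 14) (two consecutive terms determine the rest), the sequence is periodic with period 36.
(146 - 0) mod 36 = 2, so s[146] = s[2] = 2.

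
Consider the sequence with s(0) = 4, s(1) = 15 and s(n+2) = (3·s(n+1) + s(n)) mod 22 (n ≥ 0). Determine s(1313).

Listing terms: s(0) = 4; s(1) = 15; s(2) = 5; s(3) = 8; s(4) = 7; s(5) = 7; s(6) = 6; s(7) = 3; s(8) = 15; s(9) = 4; s(10) = 5; s(11) = 19; s(12) = 18; s(13) = 7; s(14) = 17; s(15) = 14; s(16) = 15; s(17) = 15; s(18) = 16; s(19) = 19; s(20) = 7; s(21) = 18; s(22) = 17; s(23) = 3; s(24) = 4; s(25) = 15.
Since (s(24), s(25)) = (s(0), s(1)) = (4, 15) (two consecutive terms determine the rest), the sequence is periodic with period 24.
(1313 - 0) mod 24 = 17, so s(1313) = s(17) = 15.

15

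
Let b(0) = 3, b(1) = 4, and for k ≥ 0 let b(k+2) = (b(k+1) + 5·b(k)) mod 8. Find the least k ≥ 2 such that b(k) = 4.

7

b(0) = 3,  b(1) = 4,  b(2) = 3,  b(3) = 7,  b(4) = 6,  b(5) = 1,  b(6) = 7,  b(7) = 4,  b(8) = 7,  b(9) = 3,  b(10) = 6,  b(11) = 5,  b(12) = 3,  b(13) = 4.
Since (b(12), b(13)) = (b(0), b(1)) = (3, 4) (two consecutive terms determine the rest), the sequence is periodic with period 12.
The value 4 first appears (with k ≥ 2) at b(7).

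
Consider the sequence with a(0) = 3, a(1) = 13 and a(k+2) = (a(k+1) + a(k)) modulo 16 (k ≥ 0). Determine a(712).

a(0) = 3,  a(1) = 13,  a(2) = 0,  a(3) = 13,  a(4) = 13,  a(5) = 10,  a(6) = 7,  a(7) = 1,  a(8) = 8,  a(9) = 9,  a(10) = 1,  a(11) = 10,  a(12) = 11,  a(13) = 5,  a(14) = 0,  a(15) = 5,  a(16) = 5,  a(17) = 10,  a(18) = 15,  a(19) = 9,  a(20) = 8,  a(21) = 1,  a(22) = 9,  a(23) = 10,  a(24) = 3,  a(25) = 13.
Since (a(24), a(25)) = (a(0), a(1)) = (3, 13) (two consecutive terms determine the rest), the sequence is periodic with period 24.
(712 - 0) mod 24 = 16, so a(712) = a(16) = 5.

5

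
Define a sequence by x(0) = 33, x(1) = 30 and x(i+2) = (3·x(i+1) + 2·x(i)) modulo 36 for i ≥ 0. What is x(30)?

12

Listing terms: x(0) = 33, x(1) = 30, x(2) = 12, x(3) = 24, x(4) = 24, x(5) = 12, x(6) = 12, x(7) = 24.
Since (x(6), x(7)) = (x(2), x(3)) = (12, 24) (two consecutive terms determine the rest), the sequence is eventually periodic: after a pre-period of length 2 it cycles with period 4.
For i ≥ 2, x(i) depends only on (i - 2) mod 4. (30 - 2) mod 4 = 0, so x(30) = x(2) = 12.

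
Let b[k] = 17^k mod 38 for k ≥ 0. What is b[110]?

Listing terms: b[0] = 1, b[1] = 17, b[2] = 23, b[3] = 11, b[4] = 35, b[5] = 25, b[6] = 7, b[7] = 5, b[8] = 9, b[9] = 1.
Since b[9] = b[0] = 1, the sequence is periodic with period 9.
So b[110] = b[0 + ((110-0) mod 9)] = b[2] = 23.

23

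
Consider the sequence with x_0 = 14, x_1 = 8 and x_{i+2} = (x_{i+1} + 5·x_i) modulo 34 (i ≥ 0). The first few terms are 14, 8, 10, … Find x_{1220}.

32

Listing terms: x_0 = 14,  x_1 = 8,  x_2 = 10,  x_3 = 16,  x_4 = 32,  x_5 = 10,  x_6 = 0,  x_7 = 16,  x_8 = 16,  x_9 = 28,  x_{10} = 6,  x_{11} = 10,  x_{12} = 6,  x_{13} = 22,  x_{14} = 18,  x_{15} = 26,  x_{16} = 14,  x_{17} = 8.
The sequence repeats with period 16.
(1220 - 0) mod 16 = 4, so x_{1220} = x_4 = 32.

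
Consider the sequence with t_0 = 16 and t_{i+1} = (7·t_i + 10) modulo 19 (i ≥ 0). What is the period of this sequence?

3

Computing terms: t_0 = 16,  t_1 = 8,  t_2 = 9,  t_3 = 16.
Since t_3 = t_0 = 16, the sequence is periodic with period 3.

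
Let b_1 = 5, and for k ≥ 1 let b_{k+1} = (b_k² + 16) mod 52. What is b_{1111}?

Listing terms: b_1 = 5, b_2 = 41, b_3 = 33, b_4 = 13, b_5 = 29, b_6 = 25, b_7 = 17, b_8 = 45, b_9 = 13.
Since b_9 = b_4 = 13, the sequence is eventually periodic: after a pre-period of length 3 it cycles with period 5.
For k ≥ 4, b_k depends only on (k - 4) mod 5. (1111 - 4) mod 5 = 2, so b_{1111} = b_6 = 25.

25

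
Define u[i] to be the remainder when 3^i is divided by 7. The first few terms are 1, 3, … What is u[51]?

6

Computing terms: u[0] = 1; u[1] = 3; u[2] = 2; u[3] = 6; u[4] = 4; u[5] = 5; u[6] = 1.
The sequence repeats with period 6.
So u[51] = u[0 + ((51-0) mod 6)] = u[3] = 6.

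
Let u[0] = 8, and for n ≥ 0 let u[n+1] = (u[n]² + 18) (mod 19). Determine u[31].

6

u[0] = 8,  u[1] = 6,  u[2] = 16,  u[3] = 8.
Since u[3] = u[0] = 8, the sequence is periodic with period 3.
So u[31] = u[0 + ((31-0) mod 3)] = u[1] = 6.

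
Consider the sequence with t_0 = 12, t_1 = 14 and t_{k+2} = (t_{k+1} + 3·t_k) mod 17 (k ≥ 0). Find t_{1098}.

4

Computing terms: t_0 = 12; t_1 = 14; t_2 = 16; t_3 = 7; t_4 = 4; t_5 = 8; t_6 = 3; t_7 = 10; t_8 = 2; t_9 = 15; t_{10} = 4; t_{11} = 15; t_{12} = 10; t_{13} = 4; t_{14} = 0; t_{15} = 12; t_{16} = 12; t_{17} = 14.
Since (t_{16}, t_{17}) = (t_0, t_1) = (12, 14) (two consecutive terms determine the rest), the sequence is periodic with period 16.
(1098 - 0) mod 16 = 10, so t_{1098} = t_{10} = 4.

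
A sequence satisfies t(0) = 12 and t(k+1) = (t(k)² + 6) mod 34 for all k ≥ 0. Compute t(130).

t(0) = 12, t(1) = 14, t(2) = 32, t(3) = 10, t(4) = 4, t(5) = 22, t(6) = 14.
Since t(6) = t(1) = 14, the sequence is eventually periodic: after a pre-period of length 1 it cycles with period 5.
For k ≥ 1, t(k) depends only on (k - 1) mod 5. (130 - 1) mod 5 = 4, so t(130) = t(5) = 22.

22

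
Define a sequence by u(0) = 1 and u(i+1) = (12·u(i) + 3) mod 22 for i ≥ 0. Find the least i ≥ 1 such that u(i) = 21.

3

Listing terms: u(0) = 1, u(1) = 15, u(2) = 7, u(3) = 21, u(4) = 13, u(5) = 5, u(6) = 19, u(7) = 11, u(8) = 3, u(9) = 17, u(10) = 9, u(11) = 1.
Since u(11) = u(0) = 1, the sequence is periodic with period 11.
The value 21 first appears (with i ≥ 1) at u(3).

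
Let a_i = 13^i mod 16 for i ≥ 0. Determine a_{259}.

5

We have a_0 = 1,  a_1 = 13,  a_2 = 9,  a_3 = 5,  a_4 = 1.
The sequence repeats with period 4.
(259 - 0) mod 4 = 3, so a_{259} = a_3 = 5.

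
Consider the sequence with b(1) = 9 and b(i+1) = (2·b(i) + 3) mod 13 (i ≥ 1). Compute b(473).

7

We have b(1) = 9,  b(2) = 8,  b(3) = 6,  b(4) = 2,  b(5) = 7,  b(6) = 4,  b(7) = 11,  b(8) = 12,  b(9) = 1,  b(10) = 5,  b(11) = 0,  b(12) = 3,  b(13) = 9.
Since b(13) = b(1) = 9, the sequence is periodic with period 12.
So b(473) = b(1 + ((473-1) mod 12)) = b(5) = 7.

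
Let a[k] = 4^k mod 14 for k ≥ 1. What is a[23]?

2

Listing terms: a[1] = 4,  a[2] = 2,  a[3] = 8,  a[4] = 4.
Since a[4] = a[1] = 4, the sequence is periodic with period 3.
So a[23] = a[1 + ((23-1) mod 3)] = a[2] = 2.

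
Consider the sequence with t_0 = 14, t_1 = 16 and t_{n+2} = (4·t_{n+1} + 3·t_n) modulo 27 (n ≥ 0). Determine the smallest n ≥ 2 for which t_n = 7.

Computing terms: t_0 = 14, t_1 = 16, t_2 = 25, t_3 = 13, t_4 = 19, t_5 = 7, t_6 = 4, t_7 = 10, t_8 = 25, t_9 = 22, t_{10} = 1, t_{11} = 16, t_{12} = 13, t_{13} = 19.
Since (t_{12}, t_{13}) = (t_3, t_4) = (13, 19) (two consecutive terms determine the rest), the sequence is eventually periodic: after a pre-period of length 3 it cycles with period 9.
The value 7 first appears (with n ≥ 2) at t_5.

5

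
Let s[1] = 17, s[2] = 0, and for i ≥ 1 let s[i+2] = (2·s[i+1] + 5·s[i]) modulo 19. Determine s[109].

Listing terms: s[1] = 17, s[2] = 0, s[3] = 9, s[4] = 18, s[5] = 5, s[6] = 5, s[7] = 16, s[8] = 0, s[9] = 4, s[10] = 8, s[11] = 17, s[12] = 17, s[13] = 5, s[14] = 0, s[15] = 6, s[16] = 12, s[17] = 16, s[18] = 16, s[19] = 17, s[20] = 0.
Since (s[19], s[20]) = (s[1], s[2]) = (17, 0) (two consecutive terms determine the rest), the sequence is periodic with period 18.
So s[109] = s[1 + ((109-1) mod 18)] = s[1] = 17.

17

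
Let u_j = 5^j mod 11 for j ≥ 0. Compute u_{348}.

4

Computing terms: u_0 = 1, u_1 = 5, u_2 = 3, u_3 = 4, u_4 = 9, u_5 = 1.
The sequence repeats with period 5.
So u_{348} = u_{0 + ((348-0) mod 5)} = u_3 = 4.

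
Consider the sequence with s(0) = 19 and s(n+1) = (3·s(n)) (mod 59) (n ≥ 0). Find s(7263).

s(0) = 19,  s(1) = 57,  s(2) = 53,  s(3) = 41,  s(4) = 5,  s(5) = 15,  s(6) = 45,  s(7) = 17,  s(8) = 51,  s(9) = 35,  s(10) = 46,  s(11) = 20,  s(12) = 1,  s(13) = 3,  s(14) = 9,  s(15) = 27,  s(16) = 22,  s(17) = 7,  s(18) = 21,  s(19) = 4,  s(20) = 12,  s(21) = 36,  s(22) = 49,  s(23) = 29,  s(24) = 28,  s(25) = 25,  s(26) = 16,  s(27) = 48,  s(28) = 26,  s(29) = 19.
Since s(29) = s(0) = 19, the sequence is periodic with period 29.
So s(7263) = s(0 + ((7263-0) mod 29)) = s(13) = 3.

3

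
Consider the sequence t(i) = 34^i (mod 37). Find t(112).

t(1) = 34,  t(2) = 9,  t(3) = 10,  t(4) = 7,  t(5) = 16,  t(6) = 26,  t(7) = 33,  t(8) = 12,  t(9) = 1,  t(10) = 34.
The sequence repeats with period 9.
(112 - 1) mod 9 = 3, so t(112) = t(4) = 7.

7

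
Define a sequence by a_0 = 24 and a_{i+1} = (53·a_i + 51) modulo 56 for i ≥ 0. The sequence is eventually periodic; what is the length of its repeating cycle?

24

Listing terms: a_0 = 24; a_1 = 35; a_2 = 2; a_3 = 45; a_4 = 28; a_5 = 23; a_6 = 38; a_7 = 49; a_8 = 16; a_9 = 3; a_{10} = 42; a_{11} = 37; a_{12} = 52; a_{13} = 7; a_{14} = 30; a_{15} = 17; a_{16} = 0; a_{17} = 51; a_{18} = 10; a_{19} = 21; a_{20} = 44; a_{21} = 31; a_{22} = 14; a_{23} = 9; a_{24} = 24.
The sequence repeats with period 24.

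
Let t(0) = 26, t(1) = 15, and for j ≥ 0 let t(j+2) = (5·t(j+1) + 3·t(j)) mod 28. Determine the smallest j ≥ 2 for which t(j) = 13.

We have t(0) = 26, t(1) = 15, t(2) = 13, t(3) = 26, t(4) = 1, t(5) = 27, t(6) = 26, t(7) = 15.
The sequence repeats with period 6.
The value 13 first appears (with j ≥ 2) at t(2).

2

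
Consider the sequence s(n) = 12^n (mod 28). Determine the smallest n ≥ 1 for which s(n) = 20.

3

Listing terms: s(0) = 1; s(1) = 12; s(2) = 4; s(3) = 20; s(4) = 16; s(5) = 24; s(6) = 8; s(7) = 12.
Since s(7) = s(1) = 12, the sequence is eventually periodic: after a pre-period of length 1 it cycles with period 6.
The value 20 first appears (with n ≥ 1) at s(3).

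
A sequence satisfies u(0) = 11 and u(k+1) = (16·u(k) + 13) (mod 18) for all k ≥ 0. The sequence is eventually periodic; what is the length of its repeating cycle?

We have u(0) = 11,  u(1) = 9,  u(2) = 13,  u(3) = 5,  u(4) = 3,  u(5) = 7,  u(6) = 17,  u(7) = 15,  u(8) = 1,  u(9) = 11.
The sequence repeats with period 9.

9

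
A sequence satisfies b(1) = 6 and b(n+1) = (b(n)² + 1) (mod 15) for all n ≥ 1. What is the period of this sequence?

3

Listing terms: b(1) = 6, b(2) = 7, b(3) = 5, b(4) = 11, b(5) = 2, b(6) = 5.
Since b(6) = b(3) = 5, the sequence is eventually periodic: after a pre-period of length 2 it cycles with period 3.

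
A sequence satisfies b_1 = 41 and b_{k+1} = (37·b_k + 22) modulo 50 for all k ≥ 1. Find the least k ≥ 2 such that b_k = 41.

21

We have b_1 = 41, b_2 = 39, b_3 = 15, b_4 = 27, b_5 = 21, b_6 = 49, b_7 = 35, b_8 = 17, b_9 = 1, b_{10} = 9, b_{11} = 5, b_{12} = 7, b_{13} = 31, b_{14} = 19, b_{15} = 25, b_{16} = 47, b_{17} = 11, b_{18} = 29, b_{19} = 45, b_{20} = 37, b_{21} = 41.
The sequence repeats with period 20.
The value 41 next appears (with k ≥ 2) at b_{21}.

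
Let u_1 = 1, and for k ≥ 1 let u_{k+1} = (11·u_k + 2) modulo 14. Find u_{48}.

u_1 = 1; u_2 = 13; u_3 = 5; u_4 = 1.
Since u_4 = u_1 = 1, the sequence is periodic with period 3.
So u_{48} = u_{1 + ((48-1) mod 3)} = u_3 = 5.

5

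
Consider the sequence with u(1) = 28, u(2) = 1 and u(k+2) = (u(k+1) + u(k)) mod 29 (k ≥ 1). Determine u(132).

u(1) = 28, u(2) = 1, u(3) = 0, u(4) = 1, u(5) = 1, u(6) = 2, u(7) = 3, u(8) = 5, u(9) = 8, u(10) = 13, u(11) = 21, u(12) = 5, u(13) = 26, u(14) = 2, u(15) = 28, u(16) = 1.
The sequence repeats with period 14.
So u(132) = u(1 + ((132-1) mod 14)) = u(6) = 2.

2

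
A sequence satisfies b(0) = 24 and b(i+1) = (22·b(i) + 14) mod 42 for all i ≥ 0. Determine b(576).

b(0) = 24,  b(1) = 38,  b(2) = 10,  b(3) = 24.
Since b(3) = b(0) = 24, the sequence is periodic with period 3.
So b(576) = b(0 + ((576-0) mod 3)) = b(0) = 24.

24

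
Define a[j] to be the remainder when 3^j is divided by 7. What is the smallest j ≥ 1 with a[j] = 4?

4

Computing terms: a[0] = 1, a[1] = 3, a[2] = 2, a[3] = 6, a[4] = 4, a[5] = 5, a[6] = 1.
Since a[6] = a[0] = 1, the sequence is periodic with period 6.
The value 4 first appears (with j ≥ 1) at a[4].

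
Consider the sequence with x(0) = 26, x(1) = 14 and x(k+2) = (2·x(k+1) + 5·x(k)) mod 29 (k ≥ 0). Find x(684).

21

Listing terms: x(0) = 26,  x(1) = 14,  x(2) = 13,  x(3) = 9,  x(4) = 25,  x(5) = 8,  x(6) = 25,  x(7) = 3,  x(8) = 15,  x(9) = 16,  x(10) = 20,  x(11) = 4,  x(12) = 21,  x(13) = 4,  x(14) = 26,  x(15) = 14.
The sequence repeats with period 14.
(684 - 0) mod 14 = 12, so x(684) = x(12) = 21.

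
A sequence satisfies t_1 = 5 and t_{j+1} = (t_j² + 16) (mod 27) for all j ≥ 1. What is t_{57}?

23

Computing terms: t_1 = 5; t_2 = 14; t_3 = 23; t_4 = 5.
The sequence repeats with period 3.
(57 - 1) mod 3 = 2, so t_{57} = t_3 = 23.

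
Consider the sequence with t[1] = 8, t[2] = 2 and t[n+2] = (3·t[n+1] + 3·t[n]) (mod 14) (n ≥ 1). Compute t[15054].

6

We have t[1] = 8; t[2] = 2; t[3] = 2; t[4] = 12; t[5] = 0; t[6] = 8; t[7] = 10; t[8] = 12; t[9] = 10; t[10] = 10; t[11] = 4; t[12] = 0; t[13] = 12; t[14] = 8; t[15] = 4; t[16] = 8; t[17] = 8; t[18] = 6; t[19] = 0; t[20] = 4; t[21] = 12; t[22] = 6; t[23] = 12; t[24] = 12; t[25] = 2; t[26] = 0; t[27] = 6; t[28] = 4; t[29] = 2; t[30] = 4; t[31] = 4; t[32] = 10; t[33] = 0; t[34] = 2; t[35] = 6; t[36] = 10; t[37] = 6; t[38] = 6; t[39] = 8; t[40] = 0; t[41] = 10; t[42] = 2; t[43] = 8; t[44] = 2.
The sequence repeats with period 42.
So t[15054] = t[1 + ((15054-1) mod 42)] = t[18] = 6.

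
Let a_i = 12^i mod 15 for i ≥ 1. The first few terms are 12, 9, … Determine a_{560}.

6

a_1 = 12, a_2 = 9, a_3 = 3, a_4 = 6, a_5 = 12.
The sequence repeats with period 4.
(560 - 1) mod 4 = 3, so a_{560} = a_4 = 6.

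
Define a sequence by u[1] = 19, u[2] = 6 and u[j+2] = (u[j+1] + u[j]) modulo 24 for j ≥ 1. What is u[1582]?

Computing terms: u[1] = 19, u[2] = 6, u[3] = 1, u[4] = 7, u[5] = 8, u[6] = 15, u[7] = 23, u[8] = 14, u[9] = 13, u[10] = 3, u[11] = 16, u[12] = 19, u[13] = 11, u[14] = 6, u[15] = 17, u[16] = 23, u[17] = 16, u[18] = 15, u[19] = 7, u[20] = 22, u[21] = 5, u[22] = 3, u[23] = 8, u[24] = 11, u[25] = 19, u[26] = 6.
The sequence repeats with period 24.
(1582 - 1) mod 24 = 21, so u[1582] = u[22] = 3.

3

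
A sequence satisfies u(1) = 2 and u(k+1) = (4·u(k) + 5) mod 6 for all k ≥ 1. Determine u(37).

We have u(1) = 2, u(2) = 1, u(3) = 3, u(4) = 5, u(5) = 1.
Since u(5) = u(2) = 1, the sequence is eventually periodic: after a pre-period of length 1 it cycles with period 3.
For k ≥ 2, u(k) depends only on (k - 2) mod 3. (37 - 2) mod 3 = 2, so u(37) = u(4) = 5.

5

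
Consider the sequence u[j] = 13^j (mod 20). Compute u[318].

9

u[0] = 1,  u[1] = 13,  u[2] = 9,  u[3] = 17,  u[4] = 1.
The sequence repeats with period 4.
So u[318] = u[0 + ((318-0) mod 4)] = u[2] = 9.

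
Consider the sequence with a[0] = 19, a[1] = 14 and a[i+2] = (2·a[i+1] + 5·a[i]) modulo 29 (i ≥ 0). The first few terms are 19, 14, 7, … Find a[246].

Computing terms: a[0] = 19,  a[1] = 14,  a[2] = 7,  a[3] = 26,  a[4] = 0,  a[5] = 14,  a[6] = 28,  a[7] = 10,  a[8] = 15,  a[9] = 22,  a[10] = 3,  a[11] = 0,  a[12] = 15,  a[13] = 1,  a[14] = 19,  a[15] = 14.
Since (a[14], a[15]) = (a[0], a[1]) = (19, 14) (two consecutive terms determine the rest), the sequence is periodic with period 14.
(246 - 0) mod 14 = 8, so a[246] = a[8] = 15.

15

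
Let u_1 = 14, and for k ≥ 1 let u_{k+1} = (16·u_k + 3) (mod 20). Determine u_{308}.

Computing terms: u_1 = 14; u_2 = 7; u_3 = 15; u_4 = 3; u_5 = 11; u_6 = 19; u_7 = 7.
Since u_7 = u_2 = 7, the sequence is eventually periodic: after a pre-period of length 1 it cycles with period 5.
For k ≥ 2, u_k depends only on (k - 2) mod 5. (308 - 2) mod 5 = 1, so u_{308} = u_3 = 15.

15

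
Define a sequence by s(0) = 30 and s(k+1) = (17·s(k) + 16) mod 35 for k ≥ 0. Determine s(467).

Listing terms: s(0) = 30,  s(1) = 1,  s(2) = 33,  s(3) = 17,  s(4) = 25,  s(5) = 21,  s(6) = 23,  s(7) = 22,  s(8) = 5,  s(9) = 31,  s(10) = 18,  s(11) = 7,  s(12) = 30.
The sequence repeats with period 12.
So s(467) = s(0 + ((467-0) mod 12)) = s(11) = 7.

7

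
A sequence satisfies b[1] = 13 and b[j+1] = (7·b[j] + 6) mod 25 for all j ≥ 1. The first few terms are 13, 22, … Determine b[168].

Computing terms: b[1] = 13, b[2] = 22, b[3] = 10, b[4] = 1, b[5] = 13.
Since b[5] = b[1] = 13, the sequence is periodic with period 4.
(168 - 1) mod 4 = 3, so b[168] = b[4] = 1.

1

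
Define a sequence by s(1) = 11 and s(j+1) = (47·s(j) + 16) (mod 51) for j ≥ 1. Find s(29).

Listing terms: s(1) = 11,  s(2) = 23,  s(3) = 26,  s(4) = 14,  s(5) = 11.
Since s(5) = s(1) = 11, the sequence is periodic with period 4.
So s(29) = s(1 + ((29-1) mod 4)) = s(1) = 11.

11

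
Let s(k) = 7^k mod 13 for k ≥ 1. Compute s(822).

Computing terms: s(1) = 7, s(2) = 10, s(3) = 5, s(4) = 9, s(5) = 11, s(6) = 12, s(7) = 6, s(8) = 3, s(9) = 8, s(10) = 4, s(11) = 2, s(12) = 1, s(13) = 7.
The sequence repeats with period 12.
So s(822) = s(1 + ((822-1) mod 12)) = s(6) = 12.

12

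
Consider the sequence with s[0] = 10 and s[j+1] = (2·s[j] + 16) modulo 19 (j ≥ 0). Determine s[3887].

16

Computing terms: s[0] = 10, s[1] = 17, s[2] = 12, s[3] = 2, s[4] = 1, s[5] = 18, s[6] = 14, s[7] = 6, s[8] = 9, s[9] = 15, s[10] = 8, s[11] = 13, s[12] = 4, s[13] = 5, s[14] = 7, s[15] = 11, s[16] = 0, s[17] = 16, s[18] = 10.
The sequence repeats with period 18.
So s[3887] = s[0 + ((3887-0) mod 18)] = s[17] = 16.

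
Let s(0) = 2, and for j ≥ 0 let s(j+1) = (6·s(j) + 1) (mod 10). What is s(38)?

5

Computing terms: s(0) = 2,  s(1) = 3,  s(2) = 9,  s(3) = 5,  s(4) = 1,  s(5) = 7,  s(6) = 3.
Since s(6) = s(1) = 3, the sequence is eventually periodic: after a pre-period of length 1 it cycles with period 5.
For j ≥ 1, s(j) depends only on (j - 1) mod 5. (38 - 1) mod 5 = 2, so s(38) = s(3) = 5.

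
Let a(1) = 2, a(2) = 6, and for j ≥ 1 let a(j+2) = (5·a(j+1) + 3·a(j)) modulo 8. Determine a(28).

6

a(1) = 2,  a(2) = 6,  a(3) = 4,  a(4) = 6,  a(5) = 2,  a(6) = 4,  a(7) = 2,  a(8) = 6.
The sequence repeats with period 6.
(28 - 1) mod 6 = 3, so a(28) = a(4) = 6.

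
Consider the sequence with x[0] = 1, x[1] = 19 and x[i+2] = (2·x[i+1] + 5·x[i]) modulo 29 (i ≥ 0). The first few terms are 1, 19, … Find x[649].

x[0] = 1, x[1] = 19, x[2] = 14, x[3] = 7, x[4] = 26, x[5] = 0, x[6] = 14, x[7] = 28, x[8] = 10, x[9] = 15, x[10] = 22, x[11] = 3, x[12] = 0, x[13] = 15, x[14] = 1, x[15] = 19.
The sequence repeats with period 14.
(649 - 0) mod 14 = 5, so x[649] = x[5] = 0.

0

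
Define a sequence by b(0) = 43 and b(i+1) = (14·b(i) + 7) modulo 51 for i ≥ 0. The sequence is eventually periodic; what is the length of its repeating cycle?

We have b(0) = 43, b(1) = 48, b(2) = 16, b(3) = 27, b(4) = 28, b(5) = 42, b(6) = 34, b(7) = 24, b(8) = 37, b(9) = 15, b(10) = 13, b(11) = 36, b(12) = 1, b(13) = 21, b(14) = 46, b(15) = 39, b(16) = 43.
The sequence repeats with period 16.

16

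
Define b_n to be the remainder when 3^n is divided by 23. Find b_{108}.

18

b_0 = 1,  b_1 = 3,  b_2 = 9,  b_3 = 4,  b_4 = 12,  b_5 = 13,  b_6 = 16,  b_7 = 2,  b_8 = 6,  b_9 = 18,  b_{10} = 8,  b_{11} = 1.
The sequence repeats with period 11.
(108 - 0) mod 11 = 9, so b_{108} = b_9 = 18.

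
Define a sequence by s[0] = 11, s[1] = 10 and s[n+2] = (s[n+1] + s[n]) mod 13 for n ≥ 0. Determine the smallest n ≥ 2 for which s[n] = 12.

9

Listing terms: s[0] = 11; s[1] = 10; s[2] = 8; s[3] = 5; s[4] = 0; s[5] = 5; s[6] = 5; s[7] = 10; s[8] = 2; s[9] = 12; s[10] = 1; s[11] = 0; s[12] = 1; s[13] = 1; s[14] = 2; s[15] = 3; s[16] = 5; s[17] = 8; s[18] = 0; s[19] = 8; s[20] = 8; s[21] = 3; s[22] = 11; s[23] = 1; s[24] = 12; s[25] = 0; s[26] = 12; s[27] = 12; s[28] = 11; s[29] = 10.
Since (s[28], s[29]) = (s[0], s[1]) = (11, 10) (two consecutive terms determine the rest), the sequence is periodic with period 28.
The value 12 first appears (with n ≥ 2) at s[9].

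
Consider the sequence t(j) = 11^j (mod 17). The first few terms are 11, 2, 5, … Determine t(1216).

t(1) = 11,  t(2) = 2,  t(3) = 5,  t(4) = 4,  t(5) = 10,  t(6) = 8,  t(7) = 3,  t(8) = 16,  t(9) = 6,  t(10) = 15,  t(11) = 12,  t(12) = 13,  t(13) = 7,  t(14) = 9,  t(15) = 14,  t(16) = 1,  t(17) = 11.
Since t(17) = t(1) = 11, the sequence is periodic with period 16.
(1216 - 1) mod 16 = 15, so t(1216) = t(16) = 1.

1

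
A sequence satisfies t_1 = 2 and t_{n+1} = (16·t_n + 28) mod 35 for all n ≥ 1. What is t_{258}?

t_1 = 2, t_2 = 25, t_3 = 8, t_4 = 16, t_5 = 4, t_6 = 22, t_7 = 30, t_8 = 18, t_9 = 1, t_{10} = 9, t_{11} = 32, t_{12} = 15, t_{13} = 23, t_{14} = 11, t_{15} = 29, t_{16} = 2.
The sequence repeats with period 15.
So t_{258} = t_{1 + ((258-1) mod 15)} = t_3 = 8.

8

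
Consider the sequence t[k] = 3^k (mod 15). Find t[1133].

3

We have t[0] = 1; t[1] = 3; t[2] = 9; t[3] = 12; t[4] = 6; t[5] = 3.
Since t[5] = t[1] = 3, the sequence is eventually periodic: after a pre-period of length 1 it cycles with period 4.
For k ≥ 1, t[k] depends only on (k - 1) mod 4. (1133 - 1) mod 4 = 0, so t[1133] = t[1] = 3.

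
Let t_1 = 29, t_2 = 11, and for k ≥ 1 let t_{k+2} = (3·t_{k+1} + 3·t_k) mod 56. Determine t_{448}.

t_1 = 29,  t_2 = 11,  t_3 = 8,  t_4 = 1,  t_5 = 27,  t_6 = 28,  t_7 = 53,  t_8 = 19,  t_9 = 48,  t_{10} = 33,  t_{11} = 19,  t_{12} = 44,  t_{13} = 21,  t_{14} = 27,  t_{15} = 32,  t_{16} = 9,  t_{17} = 11,  t_{18} = 4,  t_{19} = 45,  t_{20} = 35,  t_{21} = 16,  t_{22} = 41,  t_{23} = 3,  t_{24} = 20,  t_{25} = 13,  t_{26} = 43,  t_{27} = 0,  t_{28} = 17,  t_{29} = 51,  t_{30} = 36,  t_{31} = 37,  t_{32} = 51,  t_{33} = 40,  t_{34} = 49,  t_{35} = 43,  t_{36} = 52,  t_{37} = 5,  t_{38} = 3,  t_{39} = 24,  t_{40} = 25,  t_{41} = 35,  t_{42} = 12,  t_{43} = 29,  t_{44} = 11.
The sequence repeats with period 42.
(448 - 1) mod 42 = 27, so t_{448} = t_{28} = 17.

17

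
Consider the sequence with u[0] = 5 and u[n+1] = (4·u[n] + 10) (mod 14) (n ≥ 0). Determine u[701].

We have u[0] = 5; u[1] = 2; u[2] = 4; u[3] = 12; u[4] = 2.
Since u[4] = u[1] = 2, the sequence is eventually periodic: after a pre-period of length 1 it cycles with period 3.
For n ≥ 1, u[n] depends only on (n - 1) mod 3. (701 - 1) mod 3 = 1, so u[701] = u[2] = 4.

4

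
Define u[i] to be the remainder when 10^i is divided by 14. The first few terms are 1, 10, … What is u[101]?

12

u[0] = 1, u[1] = 10, u[2] = 2, u[3] = 6, u[4] = 4, u[5] = 12, u[6] = 8, u[7] = 10.
Since u[7] = u[1] = 10, the sequence is eventually periodic: after a pre-period of length 1 it cycles with period 6.
For i ≥ 1, u[i] depends only on (i - 1) mod 6. (101 - 1) mod 6 = 4, so u[101] = u[5] = 12.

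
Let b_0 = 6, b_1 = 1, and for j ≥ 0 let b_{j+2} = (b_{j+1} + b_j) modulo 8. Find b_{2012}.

3

b_0 = 6, b_1 = 1, b_2 = 7, b_3 = 0, b_4 = 7, b_5 = 7, b_6 = 6, b_7 = 5, b_8 = 3, b_9 = 0, b_{10} = 3, b_{11} = 3, b_{12} = 6, b_{13} = 1.
The sequence repeats with period 12.
So b_{2012} = b_{0 + ((2012-0) mod 12)} = b_8 = 3.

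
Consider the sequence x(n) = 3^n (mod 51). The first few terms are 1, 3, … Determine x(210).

9

x(0) = 1, x(1) = 3, x(2) = 9, x(3) = 27, x(4) = 30, x(5) = 39, x(6) = 15, x(7) = 45, x(8) = 33, x(9) = 48, x(10) = 42, x(11) = 24, x(12) = 21, x(13) = 12, x(14) = 36, x(15) = 6, x(16) = 18, x(17) = 3.
Since x(17) = x(1) = 3, the sequence is eventually periodic: after a pre-period of length 1 it cycles with period 16.
For n ≥ 1, x(n) depends only on (n - 1) mod 16. (210 - 1) mod 16 = 1, so x(210) = x(2) = 9.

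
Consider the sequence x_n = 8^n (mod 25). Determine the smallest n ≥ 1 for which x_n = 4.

14

Computing terms: x_0 = 1; x_1 = 8; x_2 = 14; x_3 = 12; x_4 = 21; x_5 = 18; x_6 = 19; x_7 = 2; x_8 = 16; x_9 = 3; x_{10} = 24; x_{11} = 17; x_{12} = 11; x_{13} = 13; x_{14} = 4; x_{15} = 7; x_{16} = 6; x_{17} = 23; x_{18} = 9; x_{19} = 22; x_{20} = 1.
Since x_{20} = x_0 = 1, the sequence is periodic with period 20.
The value 4 first appears (with n ≥ 1) at x_{14}.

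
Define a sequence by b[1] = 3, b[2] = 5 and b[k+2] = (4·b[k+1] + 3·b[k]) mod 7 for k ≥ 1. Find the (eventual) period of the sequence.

b[1] = 3, b[2] = 5, b[3] = 1, b[4] = 5, b[5] = 2, b[6] = 2, b[7] = 0, b[8] = 6, b[9] = 3, b[10] = 2, b[11] = 3, b[12] = 4, b[13] = 4, b[14] = 0, b[15] = 5, b[16] = 6, b[17] = 4, b[18] = 6, b[19] = 1, b[20] = 1, b[21] = 0, b[22] = 3, b[23] = 5.
Since (b[22], b[23]) = (b[1], b[2]) = (3, 5) (two consecutive terms determine the rest), the sequence is periodic with period 21.

21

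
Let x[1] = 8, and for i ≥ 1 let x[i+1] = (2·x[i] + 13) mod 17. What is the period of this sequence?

Computing terms: x[1] = 8, x[2] = 12, x[3] = 3, x[4] = 2, x[5] = 0, x[6] = 13, x[7] = 5, x[8] = 6, x[9] = 8.
Since x[9] = x[1] = 8, the sequence is periodic with period 8.

8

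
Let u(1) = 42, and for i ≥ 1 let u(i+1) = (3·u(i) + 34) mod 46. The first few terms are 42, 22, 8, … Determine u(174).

Computing terms: u(1) = 42, u(2) = 22, u(3) = 8, u(4) = 12, u(5) = 24, u(6) = 14, u(7) = 30, u(8) = 32, u(9) = 38, u(10) = 10, u(11) = 18, u(12) = 42.
Since u(12) = u(1) = 42, the sequence is periodic with period 11.
So u(174) = u(1 + ((174-1) mod 11)) = u(9) = 38.

38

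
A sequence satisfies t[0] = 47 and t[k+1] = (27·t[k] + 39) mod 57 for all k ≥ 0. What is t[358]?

0

Computing terms: t[0] = 47, t[1] = 54, t[2] = 15, t[3] = 45, t[4] = 0, t[5] = 39, t[6] = 9, t[7] = 54.
Since t[7] = t[1] = 54, the sequence is eventually periodic: after a pre-period of length 1 it cycles with period 6.
For k ≥ 1, t[k] depends only on (k - 1) mod 6. (358 - 1) mod 6 = 3, so t[358] = t[4] = 0.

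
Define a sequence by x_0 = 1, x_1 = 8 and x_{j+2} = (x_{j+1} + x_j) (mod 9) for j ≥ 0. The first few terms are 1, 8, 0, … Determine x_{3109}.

Computing terms: x_0 = 1; x_1 = 8; x_2 = 0; x_3 = 8; x_4 = 8; x_5 = 7; x_6 = 6; x_7 = 4; x_8 = 1; x_9 = 5; x_{10} = 6; x_{11} = 2; x_{12} = 8; x_{13} = 1; x_{14} = 0; x_{15} = 1; x_{16} = 1; x_{17} = 2; x_{18} = 3; x_{19} = 5; x_{20} = 8; x_{21} = 4; x_{22} = 3; x_{23} = 7; x_{24} = 1; x_{25} = 8.
The sequence repeats with period 24.
(3109 - 0) mod 24 = 13, so x_{3109} = x_{13} = 1.

1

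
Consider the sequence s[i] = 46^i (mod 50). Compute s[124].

We have s[1] = 46,  s[2] = 16,  s[3] = 36,  s[4] = 6,  s[5] = 26,  s[6] = 46.
The sequence repeats with period 5.
(124 - 1) mod 5 = 3, so s[124] = s[4] = 6.

6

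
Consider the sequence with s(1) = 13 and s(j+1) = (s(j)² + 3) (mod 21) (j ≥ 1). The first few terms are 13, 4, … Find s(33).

We have s(1) = 13,  s(2) = 4,  s(3) = 19,  s(4) = 7,  s(5) = 10,  s(6) = 19.
Since s(6) = s(3) = 19, the sequence is eventually periodic: after a pre-period of length 2 it cycles with period 3.
For j ≥ 3, s(j) depends only on (j - 3) mod 3. (33 - 3) mod 3 = 0, so s(33) = s(3) = 19.

19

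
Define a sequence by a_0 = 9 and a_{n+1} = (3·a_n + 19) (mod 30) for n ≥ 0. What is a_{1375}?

10

Listing terms: a_0 = 9; a_1 = 16; a_2 = 7; a_3 = 10; a_4 = 19; a_5 = 16.
Since a_5 = a_1 = 16, the sequence is eventually periodic: after a pre-period of length 1 it cycles with period 4.
For n ≥ 1, a_n depends only on (n - 1) mod 4. (1375 - 1) mod 4 = 2, so a_{1375} = a_3 = 10.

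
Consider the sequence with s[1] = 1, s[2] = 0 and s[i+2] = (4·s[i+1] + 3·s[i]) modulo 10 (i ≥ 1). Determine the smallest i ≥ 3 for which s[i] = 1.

9

Listing terms: s[1] = 1, s[2] = 0, s[3] = 3, s[4] = 2, s[5] = 7, s[6] = 4, s[7] = 7, s[8] = 0, s[9] = 1, s[10] = 4, s[11] = 9, s[12] = 8, s[13] = 9, s[14] = 0, s[15] = 7, s[16] = 8, s[17] = 3, s[18] = 6, s[19] = 3, s[20] = 0, s[21] = 9, s[22] = 6, s[23] = 1, s[24] = 2, s[25] = 1, s[26] = 0.
The sequence repeats with period 24.
The value 1 first appears (with i ≥ 3) at s[9].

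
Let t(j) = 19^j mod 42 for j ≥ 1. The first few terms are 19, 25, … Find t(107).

t(1) = 19; t(2) = 25; t(3) = 13; t(4) = 37; t(5) = 31; t(6) = 1; t(7) = 19.
The sequence repeats with period 6.
So t(107) = t(1 + ((107-1) mod 6)) = t(5) = 31.

31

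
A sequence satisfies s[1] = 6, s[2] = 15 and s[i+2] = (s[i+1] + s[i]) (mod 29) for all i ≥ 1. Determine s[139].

Listing terms: s[1] = 6, s[2] = 15, s[3] = 21, s[4] = 7, s[5] = 28, s[6] = 6, s[7] = 5, s[8] = 11, s[9] = 16, s[10] = 27, s[11] = 14, s[12] = 12, s[13] = 26, s[14] = 9, s[15] = 6, s[16] = 15.
The sequence repeats with period 14.
So s[139] = s[1 + ((139-1) mod 14)] = s[13] = 26.

26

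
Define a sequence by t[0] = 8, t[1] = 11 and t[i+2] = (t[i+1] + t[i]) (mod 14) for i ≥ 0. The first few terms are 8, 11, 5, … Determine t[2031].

10

Computing terms: t[0] = 8; t[1] = 11; t[2] = 5; t[3] = 2; t[4] = 7; t[5] = 9; t[6] = 2; t[7] = 11; t[8] = 13; t[9] = 10; t[10] = 9; t[11] = 5; t[12] = 0; t[13] = 5; t[14] = 5; t[15] = 10; t[16] = 1; t[17] = 11; t[18] = 12; t[19] = 9; t[20] = 7; t[21] = 2; t[22] = 9; t[23] = 11; t[24] = 6; t[25] = 3; t[26] = 9; t[27] = 12; t[28] = 7; t[29] = 5; t[30] = 12; t[31] = 3; t[32] = 1; t[33] = 4; t[34] = 5; t[35] = 9; t[36] = 0; t[37] = 9; t[38] = 9; t[39] = 4; t[40] = 13; t[41] = 3; t[42] = 2; t[43] = 5; t[44] = 7; t[45] = 12; t[46] = 5; t[47] = 3; t[48] = 8; t[49] = 11.
Since (t[48], t[49]) = (t[0], t[1]) = (8, 11) (two consecutive terms determine the rest), the sequence is periodic with period 48.
(2031 - 0) mod 48 = 15, so t[2031] = t[15] = 10.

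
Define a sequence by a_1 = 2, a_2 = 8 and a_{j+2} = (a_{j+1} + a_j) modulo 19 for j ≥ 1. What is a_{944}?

Computing terms: a_1 = 2; a_2 = 8; a_3 = 10; a_4 = 18; a_5 = 9; a_6 = 8; a_7 = 17; a_8 = 6; a_9 = 4; a_{10} = 10; a_{11} = 14; a_{12} = 5; a_{13} = 0; a_{14} = 5; a_{15} = 5; a_{16} = 10; a_{17} = 15; a_{18} = 6; a_{19} = 2; a_{20} = 8.
Since (a_{19}, a_{20}) = (a_1, a_2) = (2, 8) (two consecutive terms determine the rest), the sequence is periodic with period 18.
So a_{944} = a_{1 + ((944-1) mod 18)} = a_8 = 6.

6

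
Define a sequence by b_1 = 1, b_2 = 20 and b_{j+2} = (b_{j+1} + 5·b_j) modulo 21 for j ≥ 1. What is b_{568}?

Listing terms: b_1 = 1; b_2 = 20; b_3 = 4; b_4 = 20; b_5 = 19; b_6 = 14; b_7 = 4; b_8 = 11; b_9 = 10; b_{10} = 2; b_{11} = 10; b_{12} = 20; b_{13} = 7; b_{14} = 2; b_{15} = 16; b_{16} = 5; b_{17} = 1; b_{18} = 5; b_{19} = 10; b_{20} = 14; b_{21} = 1; b_{22} = 8; b_{23} = 13; b_{24} = 11; b_{25} = 13; b_{26} = 5; b_{27} = 7; b_{28} = 11; b_{29} = 4; b_{30} = 17; b_{31} = 16; b_{32} = 17; b_{33} = 13; b_{34} = 14; b_{35} = 16; b_{36} = 2; b_{37} = 19; b_{38} = 8; b_{39} = 19; b_{40} = 17; b_{41} = 7; b_{42} = 8; b_{43} = 1; b_{44} = 20.
Since (b_{43}, b_{44}) = (b_1, b_2) = (1, 20) (two consecutive terms determine the rest), the sequence is periodic with period 42.
So b_{568} = b_{1 + ((568-1) mod 42)} = b_{22} = 8.

8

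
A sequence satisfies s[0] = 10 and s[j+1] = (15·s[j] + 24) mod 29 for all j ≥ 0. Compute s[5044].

13

Listing terms: s[0] = 10, s[1] = 0, s[2] = 24, s[3] = 7, s[4] = 13, s[5] = 16, s[6] = 3, s[7] = 11, s[8] = 15, s[9] = 17, s[10] = 18, s[11] = 4, s[12] = 26, s[13] = 8, s[14] = 28, s[15] = 9, s[16] = 14, s[17] = 2, s[18] = 25, s[19] = 22, s[20] = 6, s[21] = 27, s[22] = 23, s[23] = 21, s[24] = 20, s[25] = 5, s[26] = 12, s[27] = 1, s[28] = 10.
The sequence repeats with period 28.
(5044 - 0) mod 28 = 4, so s[5044] = s[4] = 13.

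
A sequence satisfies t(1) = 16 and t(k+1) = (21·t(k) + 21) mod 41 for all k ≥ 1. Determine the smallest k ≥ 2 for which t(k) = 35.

t(1) = 16, t(2) = 29, t(3) = 15, t(4) = 8, t(5) = 25, t(6) = 13, t(7) = 7, t(8) = 4, t(9) = 23, t(10) = 12, t(11) = 27, t(12) = 14, t(13) = 28, t(14) = 35, t(15) = 18, t(16) = 30, t(17) = 36, t(18) = 39, t(19) = 20, t(20) = 31, t(21) = 16.
Since t(21) = t(1) = 16, the sequence is periodic with period 20.
The value 35 first appears (with k ≥ 2) at t(14).

14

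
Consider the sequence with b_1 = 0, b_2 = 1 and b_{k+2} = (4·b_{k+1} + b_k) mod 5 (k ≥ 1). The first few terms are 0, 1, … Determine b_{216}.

Listing terms: b_1 = 0; b_2 = 1; b_3 = 4; b_4 = 2; b_5 = 2; b_6 = 0; b_7 = 2; b_8 = 3; b_9 = 4; b_{10} = 4; b_{11} = 0; b_{12} = 4; b_{13} = 1; b_{14} = 3; b_{15} = 3; b_{16} = 0; b_{17} = 3; b_{18} = 2; b_{19} = 1; b_{20} = 1; b_{21} = 0; b_{22} = 1.
The sequence repeats with period 20.
So b_{216} = b_{1 + ((216-1) mod 20)} = b_{16} = 0.

0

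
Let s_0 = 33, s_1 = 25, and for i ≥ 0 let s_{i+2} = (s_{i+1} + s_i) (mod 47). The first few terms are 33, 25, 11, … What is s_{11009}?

25

Computing terms: s_0 = 33, s_1 = 25, s_2 = 11, s_3 = 36, s_4 = 0, s_5 = 36, s_6 = 36, s_7 = 25, s_8 = 14, s_9 = 39, s_{10} = 6, s_{11} = 45, s_{12} = 4, s_{13} = 2, s_{14} = 6, s_{15} = 8, s_{16} = 14, s_{17} = 22, s_{18} = 36, s_{19} = 11, s_{20} = 0, s_{21} = 11, s_{22} = 11, s_{23} = 22, s_{24} = 33, s_{25} = 8, s_{26} = 41, s_{27} = 2, s_{28} = 43, s_{29} = 45, s_{30} = 41, s_{31} = 39, s_{32} = 33, s_{33} = 25.
Since (s_{32}, s_{33}) = (s_0, s_1) = (33, 25) (two consecutive terms determine the rest), the sequence is periodic with period 32.
So s_{11009} = s_{0 + ((11009-0) mod 32)} = s_1 = 25.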